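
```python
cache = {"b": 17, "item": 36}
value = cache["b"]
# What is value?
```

Trace:
`cache = {"b": 17, "item": 36}` → cache = {'b': 17, 'item': 36}
`value = cache["b"]` → value = 17
So value = 17

Answer: 17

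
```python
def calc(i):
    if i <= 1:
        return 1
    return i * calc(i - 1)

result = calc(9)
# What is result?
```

calc(9) = 9 * 8 * 7 * 6 * 5 * 4 * 3 * 2 * 1 = 362880

Answer: 362880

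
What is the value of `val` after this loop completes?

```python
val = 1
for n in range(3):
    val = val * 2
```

Multiply by 2, 3 times: 1 * 2^3 = 8
`val` takes the values: 1 → 2 → 4 → 8

Answer: 8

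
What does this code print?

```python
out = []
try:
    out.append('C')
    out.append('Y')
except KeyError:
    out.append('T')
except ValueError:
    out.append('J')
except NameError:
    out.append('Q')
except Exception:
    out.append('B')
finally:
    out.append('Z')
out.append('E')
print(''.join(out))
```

Execution trace: 'C' (try body) → 'Y' (try body, no exception) → 'Z' (finally) → 'E' (after the try/except). Output: CYZE

Answer: CYZE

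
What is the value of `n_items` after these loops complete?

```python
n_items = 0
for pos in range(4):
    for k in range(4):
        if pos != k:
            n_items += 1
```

4² - 4 (exclude diagonal)
`n_items` takes the values: 0 → 1 → 2 → 3 → 4 → 5 → 6 → 7 → 8 → 9 → 10 → 11 → 12

Answer: 12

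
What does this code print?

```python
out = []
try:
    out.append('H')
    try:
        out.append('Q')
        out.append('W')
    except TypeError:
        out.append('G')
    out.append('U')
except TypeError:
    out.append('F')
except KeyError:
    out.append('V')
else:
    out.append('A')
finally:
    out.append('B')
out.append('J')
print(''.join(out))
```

Execution trace: 'H' (try body) → 'Q' (inner try body) → 'W' (inner try body, no exception) → 'U' (try body, no exception) → 'A' (else) → 'B' (finally) → 'J' (after the try/except). Output: HQWUABJ

Answer: HQWUABJ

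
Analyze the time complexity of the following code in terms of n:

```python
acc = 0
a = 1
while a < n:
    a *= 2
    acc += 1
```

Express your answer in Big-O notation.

Each loop level contributes: log n. Multiplying the contributions gives O(log n).

Answer: O(log n)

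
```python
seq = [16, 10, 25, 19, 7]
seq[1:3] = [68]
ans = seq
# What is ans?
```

Trace:
`seq = [16, 10, 25, 19, 7]` → seq = [16, 10, 25, 19, 7]
`seq[1:3] = [68]` → seq = [16, 68, 19, 7]
`ans = seq` → ans = [16, 68, 19, 7]
So ans = [16, 68, 19, 7]

Answer: [16, 68, 19, 7]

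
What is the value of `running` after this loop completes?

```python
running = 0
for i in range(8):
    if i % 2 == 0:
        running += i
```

Sum of even numbers 0 to 7
`running` takes the values: 0 → 2 → 6 → 12

Answer: 12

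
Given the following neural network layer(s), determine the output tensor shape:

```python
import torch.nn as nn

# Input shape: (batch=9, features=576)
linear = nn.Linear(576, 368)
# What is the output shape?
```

Input: (9, 576) -> Output: (9, 368)

Answer: (9, 368)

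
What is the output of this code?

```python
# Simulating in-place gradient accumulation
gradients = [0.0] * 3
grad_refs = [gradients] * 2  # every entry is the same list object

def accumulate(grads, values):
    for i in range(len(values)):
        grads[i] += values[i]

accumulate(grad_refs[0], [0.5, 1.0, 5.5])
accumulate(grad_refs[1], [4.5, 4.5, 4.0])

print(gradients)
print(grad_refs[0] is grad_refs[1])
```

Key concept: gradient accumulation aliasing.
Step by step:
`gradients = [0.0] * 3` → gradients = [0.0, 0.0, 0.0]
`grad_refs = [gradients] * 2` → grad_refs = [[0.0, 0.0, 0.0], [0.0, 0.0, 0.0]]
`accumulate(grad_refs[0], [0.5, 1.0, 5.5])` → gradients = [0.5, 1.0, 5.5]; grad_refs = [[0.5, 1.0, 5.5], [0.5, 1.0, 5.5]]
`accumulate(grad_refs[1], [4.5, 4.5, 4.0])` → gradients = [5.0, 5.5, 9.5]; grad_refs = [[5.0, 5.5, 9.5], [5.0, 5.5, 9.5]]
`print(gradients)` → prints [5.0, 5.5, 9.5]
`print(grad_refs[0] is grad_refs[1])` → prints True

Answer:
[5.0, 5.5, 9.5]
True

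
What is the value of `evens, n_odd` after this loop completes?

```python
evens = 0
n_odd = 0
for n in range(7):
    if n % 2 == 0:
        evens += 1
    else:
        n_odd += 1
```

Count evens and odds in range(7)
`evens, n_odd` takes the values: (0, 0) → (1, 0) → (1, 1) → (2, 1) → (2, 2) → (3, 2) → (3, 3) → (4, 3)

Answer: 4, 3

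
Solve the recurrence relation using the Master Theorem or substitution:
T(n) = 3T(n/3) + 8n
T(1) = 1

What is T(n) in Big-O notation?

By Master Theorem: a=3, b=3, f(n)=8n. Since log_3(3) = 1 and f(n) = Θ(n^1), Case 2 applies. T(n) = O(n log n).

Answer: O(n log n)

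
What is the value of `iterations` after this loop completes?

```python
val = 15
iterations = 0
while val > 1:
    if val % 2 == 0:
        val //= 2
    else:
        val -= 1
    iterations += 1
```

Steps to reduce 15 to 1
`iterations` takes the values: 0 → 1 → 2 → 3 → 4 → 5 → 6

Answer: 6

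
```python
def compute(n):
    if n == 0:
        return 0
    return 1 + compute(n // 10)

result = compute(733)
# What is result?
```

Count of digits of 733: 3

Answer: 3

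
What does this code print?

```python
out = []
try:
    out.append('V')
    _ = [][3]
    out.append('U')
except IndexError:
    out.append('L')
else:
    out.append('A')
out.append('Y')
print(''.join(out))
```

Execution trace: 'V' (try body) → 'L' (except IndexError) → 'Y' (after the try/except). Output: VLY

Answer: VLY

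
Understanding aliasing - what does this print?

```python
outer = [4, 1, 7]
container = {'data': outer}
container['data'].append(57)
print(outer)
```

Key concept: dict holds reference to list.
Step by step:
`outer = [4, 1, 7]` → outer = [4, 1, 7]
`container = {'data': outer}` → container = {'data': [4, 1, 7]}
`container['data'].append(57)` → outer = [4, 1, 7, 57]; container = {'data': [4, 1, 7, 57]}
`print(outer)` → prints [4, 1, 7, 57]

Answer: [4, 1, 7, 57]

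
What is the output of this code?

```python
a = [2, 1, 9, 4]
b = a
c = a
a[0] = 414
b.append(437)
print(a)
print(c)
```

Key concept: multiple aliases.
Step by step:
`a = [2, 1, 9, 4]` → a = [2, 1, 9, 4]
`b = a` → b = [2, 1, 9, 4] (same object as a)
`c = a` → c = [2, 1, 9, 4] (same object as a, b)
`a[0] = 414` → a = [414, 1, 9, 4] (same object as b, c); b = [414, 1, 9, 4] (same object as a, c); c = [414, 1, 9, 4] (same object as a, b)
`b.append(437)` → a = [414, 1, 9, 4, 437] (same object as b, c); b = [414, 1, 9, 4, 437] (same object as a, c); c = [414, 1, 9, 4, 437] (same object as a, b)
`print(a)` → prints [414, 1, 9, 4, 437]
`print(c)` → prints [414, 1, 9, 4, 437]

Answer:
[414, 1, 9, 4, 437]
[414, 1, 9, 4, 437]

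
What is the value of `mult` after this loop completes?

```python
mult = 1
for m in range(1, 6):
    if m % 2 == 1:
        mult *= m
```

Product of odd numbers 1 to 5
`mult` takes the values: 1 → 3 → 15

Answer: 15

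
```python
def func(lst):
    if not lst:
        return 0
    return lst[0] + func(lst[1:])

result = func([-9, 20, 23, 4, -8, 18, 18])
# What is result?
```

(-9) + 20 + 23 + 4 + (-8) + 18 + 18 + 0 = 66

Answer: 66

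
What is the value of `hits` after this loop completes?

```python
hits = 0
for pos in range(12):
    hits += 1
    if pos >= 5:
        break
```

Loop breaks when pos reaches 5, hits is 6
`hits` takes the values: 0 → 1 → 2 → 3 → 4 → 5 → 6

Answer: 6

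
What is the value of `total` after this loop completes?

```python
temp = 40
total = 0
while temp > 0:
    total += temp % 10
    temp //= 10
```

Sum digits of 40
`total` takes the values: 0 → 4

Answer: 4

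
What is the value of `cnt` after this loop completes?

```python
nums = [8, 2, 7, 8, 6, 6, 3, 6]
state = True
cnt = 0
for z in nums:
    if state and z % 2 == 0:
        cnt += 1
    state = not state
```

Count even values at even positions
`cnt` takes the values: 0 → 1 → 2

Answer: 2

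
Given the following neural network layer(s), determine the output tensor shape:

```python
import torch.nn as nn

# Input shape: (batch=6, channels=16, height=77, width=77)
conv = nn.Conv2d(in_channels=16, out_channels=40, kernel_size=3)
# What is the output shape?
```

Input: (6, 16, 77, 77) -> Output: (6, 40, 75, 75)

Answer: (6, 40, 75, 75)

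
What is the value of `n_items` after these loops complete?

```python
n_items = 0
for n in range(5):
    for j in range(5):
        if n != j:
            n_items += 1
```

5² - 5 (exclude diagonal)
`n_items` takes the values: 0 → 1 → 2 → 3 → 4 → 5 → 6 → 7 → 8 → 9 → 10 → 11 → 12 → 13 → 14 → 15 → 16 → 17 → 18 → 19 → 20

Answer: 20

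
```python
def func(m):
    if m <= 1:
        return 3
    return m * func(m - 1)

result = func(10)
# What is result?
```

func(10) = 10 * 9 * 8 * 7 * 6 * 5 * 4 * 3 * 2 * 3 = 10886400

Answer: 10886400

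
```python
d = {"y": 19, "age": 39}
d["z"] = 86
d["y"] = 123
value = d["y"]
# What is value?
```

Trace:
`d = {"y": 19, "age": 39}` → d = {'y': 19, 'age': 39}
`d["z"] = 86` → d = {'y': 19, 'age': 39, 'z': 86}
`d["y"] = 123` → d = {'y': 123, 'age': 39, 'z': 86}
`value = d["y"]` → value = 123
So value = 123

Answer: 123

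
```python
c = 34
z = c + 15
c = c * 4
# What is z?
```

Trace:
`c = 34` → c = 34
`z = c + 15` → z = 49
`c = c * 4` → c = 136
So z = 49

Answer: 49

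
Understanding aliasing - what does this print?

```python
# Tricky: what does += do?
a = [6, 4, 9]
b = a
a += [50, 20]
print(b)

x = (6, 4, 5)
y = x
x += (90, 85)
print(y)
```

Key concept: += behavior differs for mutable vs immutable.
Step by step:
`a = [6, 4, 9]` → a = [6, 4, 9]
`b = a` → b = [6, 4, 9] (same object as a)
`a += [50, 20]` → a = [6, 4, 9, 50, 20] (same object as b); b = [6, 4, 9, 50, 20] (same object as a)
`print(b)` → prints [6, 4, 9, 50, 20]
`x = (6, 4, 5)` → x = (6, 4, 5)
`y = x` → y = (6, 4, 5)
`x += (90, 85)` → x = (6, 4, 5, 90, 85)
`print(y)` → prints (6, 4, 5)

Answer:
[6, 4, 9, 50, 20]
(6, 4, 5)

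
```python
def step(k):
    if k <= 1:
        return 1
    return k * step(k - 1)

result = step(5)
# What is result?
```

step(5) = 5 * 4 * 3 * 2 * 1 = 120

Answer: 120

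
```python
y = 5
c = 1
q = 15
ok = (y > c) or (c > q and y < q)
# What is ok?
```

Trace:
`y = 5` → y = 5
`c = 1` → c = 1
`q = 15` → q = 15
`ok = (y > c) or (c > q and y < q)` → ok = True
So ok = True

Answer: True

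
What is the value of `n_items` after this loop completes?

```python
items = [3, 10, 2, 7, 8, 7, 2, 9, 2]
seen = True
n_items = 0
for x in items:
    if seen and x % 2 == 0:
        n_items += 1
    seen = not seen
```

Count even values at even positions
`n_items` takes the values: 0 → 1 → 2 → 3 → 4

Answer: 4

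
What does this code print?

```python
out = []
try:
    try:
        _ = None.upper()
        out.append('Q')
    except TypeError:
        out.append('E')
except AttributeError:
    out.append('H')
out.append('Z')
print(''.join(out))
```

Execution trace: 'H' (outer except AttributeError) → 'Z' (after the try/except). Output: HZ

Answer: HZ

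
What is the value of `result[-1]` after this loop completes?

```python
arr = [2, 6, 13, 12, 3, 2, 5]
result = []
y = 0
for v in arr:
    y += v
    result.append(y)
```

Cumulative sum ends at 43
`result` takes the values: [] → [2] → [2, 8] → [2, 8, 21] → [2, 8, 21, 33] → [2, 8, 21, 33, 36] → [2, 8, 21, 33, 36, 38] → [2, 8, 21, 33, 36, 38, 43]
So `result[-1]` = 43

Answer: 43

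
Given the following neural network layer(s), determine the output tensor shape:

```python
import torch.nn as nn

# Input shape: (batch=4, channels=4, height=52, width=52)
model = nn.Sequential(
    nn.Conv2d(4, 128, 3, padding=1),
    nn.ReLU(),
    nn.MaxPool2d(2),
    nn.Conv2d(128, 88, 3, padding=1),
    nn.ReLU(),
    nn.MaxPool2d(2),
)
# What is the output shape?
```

Input: (4, 4, 52, 52) -> after first Conv2d: (4, 128, 52, 52) -> after first MaxPool2d: (4, 128, 26, 26) -> after second Conv2d: (4, 88, 26, 26) -> Output: (4, 88, 13, 13)

Answer: (4, 88, 13, 13)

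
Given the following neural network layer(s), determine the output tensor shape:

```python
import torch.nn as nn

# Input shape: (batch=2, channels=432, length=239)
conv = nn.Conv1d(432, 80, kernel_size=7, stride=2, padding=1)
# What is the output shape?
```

Input: (2, 432, 239) -> Output: (2, 80, 118)

Answer: (2, 80, 118)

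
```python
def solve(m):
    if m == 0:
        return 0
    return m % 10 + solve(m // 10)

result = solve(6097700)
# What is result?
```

Sum of digits of 6097700: 0 + 0 + 7 + 7 + 9 + 0 + 6 = 29

Answer: 29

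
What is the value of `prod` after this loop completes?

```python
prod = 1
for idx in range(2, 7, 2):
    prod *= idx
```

Product of even numbers 2 to 6
`prod` takes the values: 1 → 2 → 8 → 48

Answer: 48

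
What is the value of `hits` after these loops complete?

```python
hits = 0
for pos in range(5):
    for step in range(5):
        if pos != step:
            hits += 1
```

5² - 5 (exclude diagonal)
`hits` takes the values: 0 → 1 → 2 → 3 → 4 → 5 → 6 → 7 → 8 → 9 → 10 → 11 → 12 → 13 → 14 → 15 → 16 → 17 → 18 → 19 → 20

Answer: 20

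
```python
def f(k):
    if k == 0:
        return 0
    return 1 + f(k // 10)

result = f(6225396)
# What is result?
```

Count of digits of 6225396: 7

Answer: 7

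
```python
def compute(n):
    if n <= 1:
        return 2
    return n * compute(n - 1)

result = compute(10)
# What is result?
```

compute(10) = 10 * 9 * 8 * 7 * 6 * 5 * 4 * 3 * 2 * 2 = 7257600

Answer: 7257600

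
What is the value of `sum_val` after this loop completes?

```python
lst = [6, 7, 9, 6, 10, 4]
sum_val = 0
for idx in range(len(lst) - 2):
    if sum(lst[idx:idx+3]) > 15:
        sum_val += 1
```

Count windows with sum > 15
`sum_val` takes the values: 0 → 1 → 2 → 3 → 4

Answer: 4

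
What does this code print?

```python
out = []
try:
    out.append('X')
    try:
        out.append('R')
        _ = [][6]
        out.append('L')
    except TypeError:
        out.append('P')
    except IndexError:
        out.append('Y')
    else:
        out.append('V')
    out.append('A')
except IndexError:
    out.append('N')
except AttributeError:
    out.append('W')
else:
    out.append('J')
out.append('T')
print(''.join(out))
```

Execution trace: 'X' (try body) → 'R' (inner try body) → 'Y' (inner except IndexError) → 'A' (try body, no exception) → 'J' (else) → 'T' (after the try/except). Output: XRYAJT

Answer: XRYAJT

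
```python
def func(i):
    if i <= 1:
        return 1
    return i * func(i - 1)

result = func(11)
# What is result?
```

func(11) = 11 * 10 * 9 * 8 * 7 * 6 * 5 * 4 * 3 * 2 * 1 = 39916800

Answer: 39916800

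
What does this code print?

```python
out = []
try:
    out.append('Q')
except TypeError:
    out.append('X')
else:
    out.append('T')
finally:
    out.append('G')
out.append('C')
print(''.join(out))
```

Execution trace: 'Q' (try body, no exception) → 'T' (else) → 'G' (finally) → 'C' (after the try/except). Output: QTGC

Answer: QTGC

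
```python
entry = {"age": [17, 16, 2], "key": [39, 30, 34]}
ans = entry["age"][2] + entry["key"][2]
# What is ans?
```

Trace:
`entry = {"age": [17, 16, 2], "key": [39, 30, 34]}` → entry = {'age': [17, 16, 2], 'key': [39, 30, 34]}
`ans = entry["age"][2] + entry["key"][2]` → ans = 36
So ans = 36

Answer: 36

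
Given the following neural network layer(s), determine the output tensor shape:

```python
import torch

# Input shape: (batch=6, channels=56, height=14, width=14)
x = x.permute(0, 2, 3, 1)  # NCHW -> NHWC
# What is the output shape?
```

Input: (6, 56, 14, 14) -> Output: (6, 14, 14, 56)

Answer: (6, 14, 14, 56)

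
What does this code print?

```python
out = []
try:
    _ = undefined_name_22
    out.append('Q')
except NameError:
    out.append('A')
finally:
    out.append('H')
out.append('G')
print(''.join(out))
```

Execution trace: 'A' (except NameError) → 'H' (finally) → 'G' (after the try/except). Output: AHG

Answer: AHG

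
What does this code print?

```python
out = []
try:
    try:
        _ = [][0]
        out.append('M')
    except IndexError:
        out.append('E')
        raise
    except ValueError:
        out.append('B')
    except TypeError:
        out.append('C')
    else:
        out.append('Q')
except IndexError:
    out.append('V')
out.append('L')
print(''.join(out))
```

Execution trace: 'E' (inner except IndexError) → 'V' (outer except IndexError) → 'L' (after the try/except). Output: EVL

Answer: EVL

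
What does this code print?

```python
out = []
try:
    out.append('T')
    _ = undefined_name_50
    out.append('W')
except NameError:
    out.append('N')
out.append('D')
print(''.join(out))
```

Execution trace: 'T' (try body) → 'N' (except NameError) → 'D' (after the try/except). Output: TND

Answer: TND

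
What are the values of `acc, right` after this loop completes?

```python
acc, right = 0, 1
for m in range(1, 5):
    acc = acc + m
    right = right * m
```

Sum and factorial of 1 to 4
`acc, right` takes the values: (0, 1) → (1, 1) → (3, 1) → (3, 2) → (6, 2) → (6, 6) → (10, 6) → (10, 24)

Answer: 10, 24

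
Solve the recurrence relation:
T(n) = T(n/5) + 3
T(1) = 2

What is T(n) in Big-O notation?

Each step divides n by 5 and adds 3. After log_5(n) steps we reach T(1)=2. So T(n) = 3·log_5(n) + 2 = O(log n).

Answer: O(log n)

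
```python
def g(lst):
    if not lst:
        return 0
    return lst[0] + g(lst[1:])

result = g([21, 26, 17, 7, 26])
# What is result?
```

21 + 26 + 17 + 7 + 26 + 0 = 97

Answer: 97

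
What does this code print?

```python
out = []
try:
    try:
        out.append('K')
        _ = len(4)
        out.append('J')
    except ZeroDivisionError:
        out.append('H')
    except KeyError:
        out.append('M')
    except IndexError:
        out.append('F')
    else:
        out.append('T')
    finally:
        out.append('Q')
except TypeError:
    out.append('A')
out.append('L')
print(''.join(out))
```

Execution trace: 'K' (try body) → 'Q' (finally) → 'A' (outer except TypeError) → 'L' (after the try/except). Output: KQAL

Answer: KQAL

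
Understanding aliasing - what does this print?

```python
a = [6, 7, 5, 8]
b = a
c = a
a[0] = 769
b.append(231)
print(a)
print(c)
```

Key concept: multiple aliases.
Step by step:
`a = [6, 7, 5, 8]` → a = [6, 7, 5, 8]
`b = a` → b = [6, 7, 5, 8] (same object as a)
`c = a` → c = [6, 7, 5, 8] (same object as a, b)
`a[0] = 769` → a = [769, 7, 5, 8] (same object as b, c); b = [769, 7, 5, 8] (same object as a, c); c = [769, 7, 5, 8] (same object as a, b)
`b.append(231)` → a = [769, 7, 5, 8, 231] (same object as b, c); b = [769, 7, 5, 8, 231] (same object as a, c); c = [769, 7, 5, 8, 231] (same object as a, b)
`print(a)` → prints [769, 7, 5, 8, 231]
`print(c)` → prints [769, 7, 5, 8, 231]

Answer:
[769, 7, 5, 8, 231]
[769, 7, 5, 8, 231]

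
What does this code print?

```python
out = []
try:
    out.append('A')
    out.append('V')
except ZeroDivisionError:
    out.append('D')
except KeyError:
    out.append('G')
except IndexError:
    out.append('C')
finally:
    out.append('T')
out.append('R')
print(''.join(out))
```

Execution trace: 'A' (try body) → 'V' (try body, no exception) → 'T' (finally) → 'R' (after the try/except). Output: AVTR

Answer: AVTR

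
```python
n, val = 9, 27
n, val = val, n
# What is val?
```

Trace:
`n, val = 9, 27` → n = 9; val = 27
`n, val = val, n` → n = 27; val = 9
So val = 9

Answer: 9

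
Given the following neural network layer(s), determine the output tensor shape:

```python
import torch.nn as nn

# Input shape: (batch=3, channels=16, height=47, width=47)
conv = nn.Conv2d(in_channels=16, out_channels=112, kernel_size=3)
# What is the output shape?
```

Input: (3, 16, 47, 47) -> Output: (3, 112, 45, 45)

Answer: (3, 112, 45, 45)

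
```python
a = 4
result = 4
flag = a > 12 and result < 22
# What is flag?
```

Trace:
`a = 4` → a = 4
`result = 4` → result = 4
`flag = a > 12 and result < 22` → flag = False
So flag = False

Answer: False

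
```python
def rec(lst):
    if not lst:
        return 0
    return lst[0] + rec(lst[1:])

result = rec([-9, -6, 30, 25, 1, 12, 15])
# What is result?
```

(-9) + (-6) + 30 + 25 + 1 + 12 + 15 + 0 = 68

Answer: 68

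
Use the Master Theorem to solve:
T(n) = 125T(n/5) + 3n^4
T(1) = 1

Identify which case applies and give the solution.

a=125, b=5, f(n)=3n^4. log_5(125) = 3. Since c=4 > 3 and the regularity condition holds (125(n/5)^4 = (125/5^4)n^4 with 125/5^4 < 1), Case 3 applies: T(n) = Θ(f(n)) = O(n^4).

Answer: O(n^4) - Case 3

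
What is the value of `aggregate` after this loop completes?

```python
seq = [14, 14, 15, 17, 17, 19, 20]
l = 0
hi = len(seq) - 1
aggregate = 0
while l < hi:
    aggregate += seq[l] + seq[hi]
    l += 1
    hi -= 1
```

Sum of pairs from ends
`aggregate` takes the values: 0 → 34 → 67 → 99

Answer: 99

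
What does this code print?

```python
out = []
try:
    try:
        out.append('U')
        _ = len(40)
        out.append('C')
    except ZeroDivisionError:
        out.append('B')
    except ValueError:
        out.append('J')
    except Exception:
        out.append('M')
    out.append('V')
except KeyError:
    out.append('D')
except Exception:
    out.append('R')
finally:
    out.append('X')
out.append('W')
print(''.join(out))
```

Execution trace: 'U' (inner try body) → 'M' (inner except Exception) → 'V' (try body, no exception) → 'X' (finally) → 'W' (after the try/except). Output: UMVXW

Answer: UMVXW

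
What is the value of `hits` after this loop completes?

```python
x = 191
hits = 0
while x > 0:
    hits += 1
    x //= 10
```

Count digits by repeated division by 10
`hits` takes the values: 0 → 1 → 2 → 3

Answer: 3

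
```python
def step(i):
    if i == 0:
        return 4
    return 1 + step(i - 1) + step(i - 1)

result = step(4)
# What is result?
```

step(i) = 1 + 2·step(i-1), step(0)=4. Closed form: (4+1)·2^4 - 1 = 79.

Answer: 79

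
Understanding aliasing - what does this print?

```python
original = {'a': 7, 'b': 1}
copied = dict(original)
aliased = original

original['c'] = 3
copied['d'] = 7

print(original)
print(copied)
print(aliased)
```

Key concept: dict() creates copy, assignment creates alias.
Step by step:
`original = {'a': 7, 'b': 1}` → original = {'a': 7, 'b': 1}
`copied = dict(original)` → copied = {'a': 7, 'b': 1}
`aliased = original` → aliased = {'a': 7, 'b': 1} (same object as original)
`original['c'] = 3` → original = {'a': 7, 'b': 1, 'c': 3} (same object as aliased); aliased = {'a': 7, 'b': 1, 'c': 3} (same object as original)
`copied['d'] = 7` → copied = {'a': 7, 'b': 1, 'd': 7}
`print(original)` → prints {'a': 7, 'b': 1, 'c': 3}
`print(copied)` → prints {'a': 7, 'b': 1, 'd': 7}
`print(aliased)` → prints {'a': 7, 'b': 1, 'c': 3}

Answer:
{'a': 7, 'b': 1, 'c': 3}
{'a': 7, 'b': 1, 'd': 7}
{'a': 7, 'b': 1, 'c': 3}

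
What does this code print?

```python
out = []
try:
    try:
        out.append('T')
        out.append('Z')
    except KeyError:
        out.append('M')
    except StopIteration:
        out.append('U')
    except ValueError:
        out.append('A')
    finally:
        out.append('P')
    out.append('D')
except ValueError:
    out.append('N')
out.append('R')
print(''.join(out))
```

Execution trace: 'T' (inner try body) → 'Z' (inner try body, no exception) → 'P' (inner finally) → 'D' (try body, no exception) → 'R' (after the try/except). Output: TZPDR

Answer: TZPDR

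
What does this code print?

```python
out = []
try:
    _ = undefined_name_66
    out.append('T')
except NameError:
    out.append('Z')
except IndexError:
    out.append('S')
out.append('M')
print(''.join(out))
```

Execution trace: 'Z' (except NameError) → 'M' (after the try/except). Output: ZM

Answer: ZM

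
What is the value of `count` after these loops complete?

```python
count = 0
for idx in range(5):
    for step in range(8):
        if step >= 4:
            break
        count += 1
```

Inner breaks at 4, outer runs 5 times
`count` takes the values: 0 → 1 → 2 → 3 → 4 → 5 → 6 → 7 → 8 → 9 → 10 → 11 → 12 → 13 → 14 → 15 → 16 → 17 → 18 → 19 → 20

Answer: 20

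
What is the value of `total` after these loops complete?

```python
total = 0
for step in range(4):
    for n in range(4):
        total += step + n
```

Sum of all step+n for step,n in 4x4
`total` takes the values: 0 → 1 → 3 → 6 → 7 → 9 → 12 → 16 → 18 → 21 → 25 → 30 → 33 → 37 → 42 → 48

Answer: 48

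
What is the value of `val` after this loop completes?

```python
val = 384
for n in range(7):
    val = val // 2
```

Halve 7 times: 384 // 2^7 = 3
`val` takes the values: 384 → 192 → 96 → 48 → 24 → 12 → 6 → 3

Answer: 3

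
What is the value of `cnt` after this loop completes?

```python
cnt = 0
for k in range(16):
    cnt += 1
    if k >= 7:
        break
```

Loop breaks when k reaches 7, cnt is 8
`cnt` takes the values: 0 → 1 → 2 → 3 → 4 → 5 → 6 → 7 → 8

Answer: 8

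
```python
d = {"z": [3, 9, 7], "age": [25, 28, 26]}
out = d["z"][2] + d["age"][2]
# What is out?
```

Trace:
`d = {"z": [3, 9, 7], "age": [25, 28, 26]}` → d = {'z': [3, 9, 7], 'age': [25, 28, 26]}
`out = d["z"][2] + d["age"][2]` → out = 33
So out = 33

Answer: 33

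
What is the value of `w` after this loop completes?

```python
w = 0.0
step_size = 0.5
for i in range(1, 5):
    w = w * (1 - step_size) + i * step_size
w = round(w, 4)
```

Moving average with lr=0.5
`w` takes the values: 0.0 → 0.5 → 1.25 → 2.125 → 3.0625

Answer: 3.0625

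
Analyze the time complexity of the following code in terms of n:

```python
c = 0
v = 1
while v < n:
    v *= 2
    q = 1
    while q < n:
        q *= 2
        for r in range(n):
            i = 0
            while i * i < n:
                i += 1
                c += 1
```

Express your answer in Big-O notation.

Each loop level contributes: log n × log n × n × √n. Multiplying the contributions gives O(n√n log² n).

Answer: O(n√n log² n)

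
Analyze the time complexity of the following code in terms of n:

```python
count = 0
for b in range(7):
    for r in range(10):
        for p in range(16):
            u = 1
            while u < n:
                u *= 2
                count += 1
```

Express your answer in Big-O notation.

Each loop level contributes: 1 × 1 × 1 × log n. Multiplying the contributions gives O(log n).

Answer: O(log n)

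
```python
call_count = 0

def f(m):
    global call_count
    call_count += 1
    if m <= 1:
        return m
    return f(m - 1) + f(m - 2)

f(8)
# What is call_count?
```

Calls(m) = 1 + Calls(m-1) + Calls(m-2); Calls(0)=Calls(1)=1. For m=8 this gives 67.

Answer: 67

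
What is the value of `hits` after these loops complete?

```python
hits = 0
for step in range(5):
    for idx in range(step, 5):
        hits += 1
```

Upper triangle: 5 + 4 + ... + 1
`hits` takes the values: 0 → 1 → 2 → 3 → 4 → 5 → 6 → 7 → 8 → 9 → 10 → 11 → 12 → 13 → 14 → 15

Answer: 15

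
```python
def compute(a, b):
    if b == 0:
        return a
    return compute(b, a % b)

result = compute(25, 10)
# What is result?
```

compute(25, 10) -> compute(10, 5) -> compute(5, 0) -> 5

Answer: 5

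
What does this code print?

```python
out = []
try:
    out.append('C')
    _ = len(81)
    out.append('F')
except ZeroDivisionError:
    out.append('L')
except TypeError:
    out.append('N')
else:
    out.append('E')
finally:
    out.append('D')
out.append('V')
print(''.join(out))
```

Execution trace: 'C' (try body) → 'N' (except TypeError) → 'D' (finally) → 'V' (after the try/except). Output: CNDV

Answer: CNDV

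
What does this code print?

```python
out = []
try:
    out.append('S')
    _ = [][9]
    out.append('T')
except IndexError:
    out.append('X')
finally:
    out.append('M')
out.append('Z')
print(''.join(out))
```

Execution trace: 'S' (try body) → 'X' (except IndexError) → 'M' (finally) → 'Z' (after the try/except). Output: SXMZ

Answer: SXMZ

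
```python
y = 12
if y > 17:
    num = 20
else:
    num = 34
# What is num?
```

Trace:
`y = 12` → y = 12
`if y > 17: ...` → y > 17 is False, take else branch → num = 34
So num = 34

Answer: 34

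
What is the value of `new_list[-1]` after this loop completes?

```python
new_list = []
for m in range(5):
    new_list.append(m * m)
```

Last element of squares 0 to 4
`new_list` takes the values: [] → [0] → [0, 1] → [0, 1, 4] → [0, 1, 4, 9] → [0, 1, 4, 9, 16]
So `new_list[-1]` = 16

Answer: 16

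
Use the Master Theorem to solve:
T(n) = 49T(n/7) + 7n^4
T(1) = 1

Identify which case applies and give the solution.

a=49, b=7, f(n)=7n^4. log_7(49) = 2. Since c=4 > 2 and the regularity condition holds (49(n/7)^4 = (49/7^4)n^4 with 49/7^4 < 1), Case 3 applies: T(n) = Θ(f(n)) = O(n^4).

Answer: O(n^4) - Case 3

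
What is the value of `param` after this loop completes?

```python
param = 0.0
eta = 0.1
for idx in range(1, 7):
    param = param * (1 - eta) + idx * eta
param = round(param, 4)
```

Moving average with lr=0.1
`param` takes the values: 0.0 → 0.1 → 0.29 → 0.561 → 0.9049 → 1.31441 → 1.782969 → 1.783

Answer: 1.783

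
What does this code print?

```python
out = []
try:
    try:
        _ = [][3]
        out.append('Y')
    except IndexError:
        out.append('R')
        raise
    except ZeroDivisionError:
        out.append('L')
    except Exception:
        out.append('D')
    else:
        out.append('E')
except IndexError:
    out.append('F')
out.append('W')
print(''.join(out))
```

Execution trace: 'R' (except IndexError) → 'F' (outer except IndexError) → 'W' (after the try/except). Output: RFW

Answer: RFW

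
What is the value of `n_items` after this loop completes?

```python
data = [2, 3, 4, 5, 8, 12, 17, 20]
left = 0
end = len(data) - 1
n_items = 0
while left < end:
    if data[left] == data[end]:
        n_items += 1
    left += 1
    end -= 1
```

Count matching pairs from ends
`n_items` takes the values: 0

Answer: 0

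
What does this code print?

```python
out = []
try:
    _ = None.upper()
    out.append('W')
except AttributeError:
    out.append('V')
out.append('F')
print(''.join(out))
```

Execution trace: 'V' (except AttributeError) → 'F' (after the try/except). Output: VF

Answer: VF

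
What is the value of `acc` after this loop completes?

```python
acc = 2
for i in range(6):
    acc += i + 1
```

Start at 2, add 1 to 6 = 23
`acc` takes the values: 2 → 3 → 5 → 8 → 12 → 17 → 23

Answer: 23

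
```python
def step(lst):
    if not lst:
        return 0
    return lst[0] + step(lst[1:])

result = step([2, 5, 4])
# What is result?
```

2 + 5 + 4 + 0 = 11

Answer: 11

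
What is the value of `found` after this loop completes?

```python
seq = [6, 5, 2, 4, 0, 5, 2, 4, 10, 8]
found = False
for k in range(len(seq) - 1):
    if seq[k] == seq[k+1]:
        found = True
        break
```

Check consecutive duplicates in [6, 5, 2, 4, 0, 5, 2, 4, 10, 8]
`found` takes the values: False

Answer: False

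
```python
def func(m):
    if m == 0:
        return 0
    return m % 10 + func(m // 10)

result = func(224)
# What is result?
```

Sum of digits of 224: 4 + 2 + 2 = 8

Answer: 8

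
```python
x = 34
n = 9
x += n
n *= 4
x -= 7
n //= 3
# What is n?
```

Trace:
`x = 34` → x = 34
`n = 9` → n = 9
`x += n` → x = 43
`n *= 4` → n = 36
`x -= 7` → x = 36
`n //= 3` → n = 12
So n = 12

Answer: 12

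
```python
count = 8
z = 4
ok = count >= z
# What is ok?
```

Trace:
`count = 8` → count = 8
`z = 4` → z = 4
`ok = count >= z` → ok = True
So ok = True

Answer: True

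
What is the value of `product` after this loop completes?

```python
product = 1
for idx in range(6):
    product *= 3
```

3^6 = 729
`product` takes the values: 1 → 3 → 9 → 27 → 81 → 243 → 729

Answer: 729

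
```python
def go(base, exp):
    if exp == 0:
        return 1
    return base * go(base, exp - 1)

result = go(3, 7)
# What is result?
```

go(3, 7) = 3 * 3 * 3 * 3 * 3 * 3 * 3 = 2187

Answer: 2187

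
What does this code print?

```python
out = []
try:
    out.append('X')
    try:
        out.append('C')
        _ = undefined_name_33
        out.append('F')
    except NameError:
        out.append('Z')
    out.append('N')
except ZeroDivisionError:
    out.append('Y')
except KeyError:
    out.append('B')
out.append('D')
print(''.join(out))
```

Execution trace: 'X' (try body) → 'C' (inner try body) → 'Z' (inner except NameError) → 'N' (try body, no exception) → 'D' (after the try/except). Output: XCZND

Answer: XCZND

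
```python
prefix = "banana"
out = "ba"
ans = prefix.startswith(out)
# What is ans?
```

Trace:
`prefix = "banana"` → prefix = 'banana'
`out = "ba"` → out = 'ba'
`ans = prefix.startswith(out)` → ans = True
So ans = True

Answer: True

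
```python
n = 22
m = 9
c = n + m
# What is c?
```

Trace:
`n = 22` → n = 22
`m = 9` → m = 9
`c = n + m` → c = 31
So c = 31

Answer: 31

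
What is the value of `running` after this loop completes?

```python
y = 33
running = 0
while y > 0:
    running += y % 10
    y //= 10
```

Sum digits of 33
`running` takes the values: 0 → 3 → 6

Answer: 6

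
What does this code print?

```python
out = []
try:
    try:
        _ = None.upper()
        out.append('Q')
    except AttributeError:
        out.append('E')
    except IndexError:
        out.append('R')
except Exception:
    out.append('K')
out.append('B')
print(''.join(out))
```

Execution trace: 'E' (inner except AttributeError) → 'B' (after the try/except). Output: EB

Answer: EB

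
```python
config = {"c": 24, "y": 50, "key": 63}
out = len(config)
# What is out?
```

Trace:
`config = {"c": 24, "y": 50, "key": 63}` → config = {'c': 24, 'y': 50, 'key': 63}
`out = len(config)` → out = 3
So out = 3

Answer: 3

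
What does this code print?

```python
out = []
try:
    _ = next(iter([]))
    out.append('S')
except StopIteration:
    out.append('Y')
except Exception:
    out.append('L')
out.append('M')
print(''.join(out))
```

Execution trace: 'Y' (except StopIteration) → 'M' (after the try/except). Output: YM

Answer: YM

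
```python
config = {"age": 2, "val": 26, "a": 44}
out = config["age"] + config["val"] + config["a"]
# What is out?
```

Trace:
`config = {"age": 2, "val": 26, "a": 44}` → config = {'age': 2, 'val': 26, 'a': 44}
`out = config["age"] + config["val"] + config["a"]` → out = 72
So out = 72

Answer: 72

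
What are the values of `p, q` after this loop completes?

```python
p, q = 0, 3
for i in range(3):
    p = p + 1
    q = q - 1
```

p goes 0→3, q goes 3→0
`p, q` takes the values: (0, 3) → (1, 3) → (1, 2) → (2, 2) → (2, 1) → (3, 1) → (3, 0)

Answer: 3, 0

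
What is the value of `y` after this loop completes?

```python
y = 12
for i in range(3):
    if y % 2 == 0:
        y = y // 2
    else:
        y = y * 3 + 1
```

Collatz-style transformation from 12
`y` takes the values: 12 → 6 → 3 → 10

Answer: 10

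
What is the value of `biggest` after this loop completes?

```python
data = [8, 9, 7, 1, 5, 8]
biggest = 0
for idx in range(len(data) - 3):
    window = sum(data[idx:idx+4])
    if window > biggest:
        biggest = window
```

Max sum of 4-element window in [8, 9, 7, 1, 5, 8]
`biggest` takes the values: 0 → 25

Answer: 25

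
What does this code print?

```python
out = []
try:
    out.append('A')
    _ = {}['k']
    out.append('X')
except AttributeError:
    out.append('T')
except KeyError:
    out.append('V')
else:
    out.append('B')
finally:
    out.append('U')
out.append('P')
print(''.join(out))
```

Execution trace: 'A' (try body) → 'V' (except KeyError) → 'U' (finally) → 'P' (after the try/except). Output: AVUP

Answer: AVUP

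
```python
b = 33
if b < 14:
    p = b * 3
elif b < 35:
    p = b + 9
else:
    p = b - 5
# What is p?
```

Trace:
`b = 33` → b = 33
`if b < 14: ...` → b < 14 is False, b < 35 is True → p = 42
So p = 42

Answer: 42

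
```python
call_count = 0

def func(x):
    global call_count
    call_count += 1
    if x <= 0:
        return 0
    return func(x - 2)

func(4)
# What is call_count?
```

Linear recursion stepping by 2: 3 calls from x=4 down to ≤0.

Answer: 3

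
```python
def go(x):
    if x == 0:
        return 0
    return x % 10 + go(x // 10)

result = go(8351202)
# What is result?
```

Sum of digits of 8351202: 2 + 0 + 2 + 1 + 5 + 3 + 8 = 21

Answer: 21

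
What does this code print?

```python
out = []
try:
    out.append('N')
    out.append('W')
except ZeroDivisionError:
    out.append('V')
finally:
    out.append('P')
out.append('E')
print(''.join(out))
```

Execution trace: 'N' (try body) → 'W' (try body, no exception) → 'P' (finally) → 'E' (after the try/except). Output: NWPE

Answer: NWPE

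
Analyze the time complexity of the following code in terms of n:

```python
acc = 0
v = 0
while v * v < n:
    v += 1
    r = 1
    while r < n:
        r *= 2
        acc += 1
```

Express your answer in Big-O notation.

Each loop level contributes: √n × log n. Multiplying the contributions gives O(√n log n).

Answer: O(√n log n)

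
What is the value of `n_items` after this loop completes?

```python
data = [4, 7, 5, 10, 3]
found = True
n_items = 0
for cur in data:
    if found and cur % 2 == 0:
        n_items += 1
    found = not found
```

Count even values at even positions
`n_items` takes the values: 0 → 1

Answer: 1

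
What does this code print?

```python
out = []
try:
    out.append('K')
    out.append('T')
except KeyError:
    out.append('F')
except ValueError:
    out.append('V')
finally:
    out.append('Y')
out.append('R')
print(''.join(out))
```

Execution trace: 'K' (try body) → 'T' (try body, no exception) → 'Y' (finally) → 'R' (after the try/except). Output: KTYR

Answer: KTYR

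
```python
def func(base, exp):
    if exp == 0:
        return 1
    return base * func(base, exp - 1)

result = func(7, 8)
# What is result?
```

func(7, 8) = 7 * 7 * 7 * 7 * 7 * 7 * 7 * 7 = 5764801

Answer: 5764801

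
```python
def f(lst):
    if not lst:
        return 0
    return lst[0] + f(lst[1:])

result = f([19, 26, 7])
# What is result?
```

19 + 26 + 7 + 0 = 52

Answer: 52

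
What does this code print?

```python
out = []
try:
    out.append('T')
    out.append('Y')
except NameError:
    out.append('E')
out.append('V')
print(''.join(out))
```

Execution trace: 'T' (try body) → 'Y' (try body, no exception) → 'V' (after the try/except). Output: TYV

Answer: TYV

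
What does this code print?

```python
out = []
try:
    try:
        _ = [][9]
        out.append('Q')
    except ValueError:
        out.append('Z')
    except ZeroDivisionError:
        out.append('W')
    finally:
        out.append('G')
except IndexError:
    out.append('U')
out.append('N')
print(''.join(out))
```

Execution trace: 'G' (finally) → 'U' (outer except IndexError) → 'N' (after the try/except). Output: GUN

Answer: GUN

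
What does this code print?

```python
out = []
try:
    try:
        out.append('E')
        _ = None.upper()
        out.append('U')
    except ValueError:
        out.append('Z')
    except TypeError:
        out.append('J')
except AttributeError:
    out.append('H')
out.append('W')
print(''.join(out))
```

Execution trace: 'E' (try body) → 'H' (outer except AttributeError) → 'W' (after the try/except). Output: EHW

Answer: EHW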